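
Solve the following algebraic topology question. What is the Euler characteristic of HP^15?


HP^15 has one cell in each dimension 0, 4, ..., 4*15 (15+1 cells, all even-dim).
chi = 15 + 1 = 16

16


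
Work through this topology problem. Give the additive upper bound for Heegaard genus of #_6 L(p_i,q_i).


Heegaard genus satisfies g(A#B) <= g(A) + g(B).
Each lens space has g = 1.
Upper bound: 6 * 1 = 6

6


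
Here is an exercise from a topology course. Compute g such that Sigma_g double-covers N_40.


chi(N_40) = 2 - 40 = -38.
Double cover: chi(Sigma_g) = 2 * chi(N_40) = 2*(-38) = -76.
2 - 2g = -76, so g = (2 - (-76))/2 = 78/2 = 39

39


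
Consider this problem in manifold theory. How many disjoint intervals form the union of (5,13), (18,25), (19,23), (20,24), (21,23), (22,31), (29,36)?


Sort and merge overlapping open intervals.
Merged: (5,13), (18,36).
Number of components = 2

2


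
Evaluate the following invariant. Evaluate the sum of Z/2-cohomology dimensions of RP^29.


H^k(RP^29; Z/2) = Z/2 for each 0 <= k <= 29.
Total dimension = 29 + 1 = 30

30


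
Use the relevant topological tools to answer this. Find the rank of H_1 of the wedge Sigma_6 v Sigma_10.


For a wedge: H_1(A v B) = H_1(A) + H_1(B).
b_1(Sigma_6) = 12, b_1(Sigma_10) = 20.
b_1 = 12 + 20 = 32

32


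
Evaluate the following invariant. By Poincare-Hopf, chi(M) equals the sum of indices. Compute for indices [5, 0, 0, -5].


Poincare-Hopf: chi(M) = sum of indices of zeros.
chi = (5) + (0) + (0) + (-5) = 0

0


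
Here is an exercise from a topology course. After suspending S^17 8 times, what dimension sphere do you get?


Each suspension raises dimension by 1: Sigma S^n = S^{n+1}.
Sigma^8 S^17 = S^{17+8} = S^25

25


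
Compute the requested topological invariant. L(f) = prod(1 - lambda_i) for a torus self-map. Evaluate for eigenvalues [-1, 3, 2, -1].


For a torus self-map: L(f) = det(I - A) where A acts on H_1.
L(f) = (1--1) * (1-3) * (1-2) * (1--1) = 2 * -2 * -1 * 2 = 8

8


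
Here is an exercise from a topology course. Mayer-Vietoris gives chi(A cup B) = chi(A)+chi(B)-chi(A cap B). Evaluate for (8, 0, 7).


chi(A cup B) = chi(A) + chi(B) - chi(A cap B)
= 8 + (0) - (7)
= 1

1


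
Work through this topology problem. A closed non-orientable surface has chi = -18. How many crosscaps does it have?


chi = 2 - k for closed non-orientable surfaces with k crosscaps.
-18 = 2 - k
k = 2 - (-18) = 20

20


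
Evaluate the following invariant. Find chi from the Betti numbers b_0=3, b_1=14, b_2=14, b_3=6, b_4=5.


chi = sum_k (-1)^k b_k.
= (3) + (-14) + (14) + (-6) + (5)
= 2

2


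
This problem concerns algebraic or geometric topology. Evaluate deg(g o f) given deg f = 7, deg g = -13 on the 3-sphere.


Degree is multiplicative under composition: deg(g o f) = deg(g) * deg(f).
= -13 * 7 = -91

-91


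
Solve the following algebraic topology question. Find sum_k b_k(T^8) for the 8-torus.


b_k(T^8) = C(8,k), so the sum over k is sum_k C(8,k) = 2^8.
Total = 2^8 = 256

256


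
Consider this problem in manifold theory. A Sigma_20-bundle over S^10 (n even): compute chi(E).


chi(S^10) = 2 (n even), chi(Sigma_20) = 2 - 2*20 = -38.
chi(E) = 2 * (-38) = -76

-76


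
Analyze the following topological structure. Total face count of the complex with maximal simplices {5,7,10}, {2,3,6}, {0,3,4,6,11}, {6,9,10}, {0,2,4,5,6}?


Each maximal simplex on m vertices has 2^m - 1 nonempty faces.
Take the union (dedupe shared faces).
Total distinct faces = 68

68


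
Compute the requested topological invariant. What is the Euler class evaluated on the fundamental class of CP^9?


For any closed oriented manifold, <e(TM),[M]> = chi(M).
chi(CP^9) = 9+1 = 10

10


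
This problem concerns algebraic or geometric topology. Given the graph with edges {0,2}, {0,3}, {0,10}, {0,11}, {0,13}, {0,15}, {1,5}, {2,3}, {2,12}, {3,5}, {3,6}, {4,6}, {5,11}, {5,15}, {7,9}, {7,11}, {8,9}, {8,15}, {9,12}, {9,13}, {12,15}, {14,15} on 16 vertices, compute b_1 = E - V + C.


b_1 = E - V + (number of components).
E = 22, V = 16, components = 1.
b_1 = 22 - 16 + 1 = 7

7


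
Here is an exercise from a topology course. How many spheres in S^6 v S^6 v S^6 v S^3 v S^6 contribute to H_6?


For a wedge of spheres, H_k (k>0) is free on one generator per sphere of dimension k.
Spheres of dimension 6: count = 4.
b_6 = 4

4


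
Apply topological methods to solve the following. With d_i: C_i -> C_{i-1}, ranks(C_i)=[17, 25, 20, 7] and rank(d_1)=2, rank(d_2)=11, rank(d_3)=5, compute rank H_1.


rank H_k = rank(ker d_k) - rank(im d_{k+1}).
rank(ker d_1) = rank(C_1) - rank(d_1) = 25 - 2 = 23.
rank(im d_{1+1}) = 11.
rank H_1 = 23 - 11 = 12

12


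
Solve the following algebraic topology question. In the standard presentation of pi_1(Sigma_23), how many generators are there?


Standard presentation: pi_1(Sigma_g) = <a_1,b_1,...,a_g,b_g | [a_1,b_1]...[a_g,b_g] = 1>.
Number of generators = 2g = 2*23 = 46

46


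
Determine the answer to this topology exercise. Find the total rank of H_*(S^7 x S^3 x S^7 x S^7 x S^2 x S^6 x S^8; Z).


Total Betti number is multiplicative under products.
Each S^d (d>=1) has total Betti number 2.
There are 7 sphere factors.
Total = 2^7 = 128

128


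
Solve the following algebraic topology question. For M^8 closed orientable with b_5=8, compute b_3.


Poincare duality for closed orientable n-manifolds: b_k = b_{n-k}.
Here n = 8, so b_3 = b_5 = 8

8


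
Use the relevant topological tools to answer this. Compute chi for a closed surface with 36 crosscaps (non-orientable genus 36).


For a non-orientable closed surface with k crosscaps: chi = 2 - k.
Here k = 36.
chi = 2 - 36 = -34

-34


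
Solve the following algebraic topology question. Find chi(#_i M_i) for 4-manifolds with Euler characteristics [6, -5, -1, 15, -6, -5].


For n-manifolds: chi(A#B) = chi(A) + chi(B) - chi(S^4).
chi(S^4) = 1 + (-1)^4 = 2.
chi(#) = (sum chi_i) - (6-1)*chi(S^4) = 4 - 5*2 = -6

-6


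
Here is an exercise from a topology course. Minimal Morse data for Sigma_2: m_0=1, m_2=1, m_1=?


A perfect Morse function has m_k = b_k.
For Sigma_2: b_0=1, b_1=2g=4, b_2=1.
Saddles m_1 = 2g = 4

4


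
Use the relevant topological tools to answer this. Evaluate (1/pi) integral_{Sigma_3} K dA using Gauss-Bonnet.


Gauss-Bonnet: integral K dA = 2*pi*chi(M).
chi(Sigma_3) = 2 - 2*3 = -4.
(integral K dA)/pi = 2*chi = 2*(-4) = -8

-8


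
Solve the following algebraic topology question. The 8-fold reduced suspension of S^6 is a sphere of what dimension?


Each suspension raises dimension by 1: Sigma S^n = S^{n+1}.
Sigma^8 S^6 = S^{6+8} = S^14

14


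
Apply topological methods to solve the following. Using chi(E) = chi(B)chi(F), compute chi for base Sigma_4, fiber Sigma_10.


For a fiber bundle F -> E -> B (with CW structure): chi(E) = chi(B) * chi(F).
chi(Sigma_4) = -6, chi(Sigma_10) = -18.
chi(E) = (-6) * (-18) = 108

108


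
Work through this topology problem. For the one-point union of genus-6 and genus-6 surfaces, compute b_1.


For a wedge: H_1(A v B) = H_1(A) + H_1(B).
b_1(Sigma_6) = 12, b_1(Sigma_6) = 12.
b_1 = 12 + 12 = 24

24


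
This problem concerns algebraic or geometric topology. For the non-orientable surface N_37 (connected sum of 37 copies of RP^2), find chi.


For a non-orientable closed surface with k crosscaps: chi = 2 - k.
Here k = 37.
chi = 2 - 37 = -35

-35


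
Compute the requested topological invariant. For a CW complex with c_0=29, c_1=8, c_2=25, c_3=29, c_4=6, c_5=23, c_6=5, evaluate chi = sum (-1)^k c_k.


chi = sum_k (-1)^k c_k.
= (-1)^0*29 + (-1)^1*8 + (-1)^2*25 + (-1)^3*29 + (-1)^4*6 + (-1)^5*23 + (-1)^6*5
= (29) + (-8) + (25) + (-29) + (6) + (-23) + (5)
= 5

5


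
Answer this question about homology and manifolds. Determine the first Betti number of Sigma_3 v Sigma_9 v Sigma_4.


For a wedge X v Y: reduced H_k(X v Y) = H_k(X) + H_k(Y).
Each Sigma_g contributes b_1 = 2g.
b_1 = 6 + 18 + 8 = 32

32


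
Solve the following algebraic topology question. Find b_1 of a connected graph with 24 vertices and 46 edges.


For a connected graph: rank(pi_1) = b_1 = E - V + 1 = 1 - chi.
chi = V - E = 24 - 46 = -22.
rank = 1 - (-22) = 46 - 24 + 1 = 23

23


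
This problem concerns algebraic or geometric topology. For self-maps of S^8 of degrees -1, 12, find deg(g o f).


Degree is multiplicative under composition: deg(g o f) = deg(g) * deg(f).
= 12 * -1 = -12

-12


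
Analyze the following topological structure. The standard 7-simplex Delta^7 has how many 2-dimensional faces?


Delta^7 has 7+1 vertices. A 2-face is a choice of 2+1 vertices.
f_2 = C(7+1, 2+1) = C(8,3) = 56

56


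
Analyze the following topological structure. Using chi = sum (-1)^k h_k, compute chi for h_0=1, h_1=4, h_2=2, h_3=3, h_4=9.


Handles of index k contribute (-1)^k to chi (same as CW cells).
chi = (1) + (-4) + (2) + (-3) + (9) = 5

5


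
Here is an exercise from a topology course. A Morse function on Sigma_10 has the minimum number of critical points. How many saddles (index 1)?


A perfect Morse function has m_k = b_k.
For Sigma_10: b_0=1, b_1=2g=20, b_2=1.
Saddles m_1 = 2g = 20

20


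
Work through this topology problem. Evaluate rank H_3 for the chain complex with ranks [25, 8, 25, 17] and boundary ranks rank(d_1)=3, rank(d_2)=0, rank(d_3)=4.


rank H_k = rank(ker d_k) - rank(im d_{k+1}).
rank(ker d_3) = rank(C_3) - rank(d_3) = 17 - 4 = 13.
rank(im d_{3+1}) = 0.
rank H_3 = 13 - 0 = 13

13


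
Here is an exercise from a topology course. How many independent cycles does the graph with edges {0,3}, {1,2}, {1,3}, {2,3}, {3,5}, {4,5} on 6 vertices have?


b_1 = E - V + (number of components).
E = 6, V = 6, components = 1.
b_1 = 6 - 6 + 1 = 1

1


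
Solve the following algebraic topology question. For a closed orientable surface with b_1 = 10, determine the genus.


For a closed orientable surface: b_1 = 2g.
10 = 2g
g = 10 / 2 = 5

5


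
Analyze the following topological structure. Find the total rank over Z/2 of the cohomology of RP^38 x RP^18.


dim H^*(RP^n; Z/2) = n+1 (one Z/2 in each degree 0..n).
Total Betti number is multiplicative.
Total = (38+1) * (18+1) = 39 * 19 = 741

741


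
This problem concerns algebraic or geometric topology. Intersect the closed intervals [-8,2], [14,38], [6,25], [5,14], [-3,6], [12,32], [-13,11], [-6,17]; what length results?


Intersection = [max(a_i), min(b_i)] = [14, 2].
Since 14 > 2, the intersection is empty.
Length = 0

0


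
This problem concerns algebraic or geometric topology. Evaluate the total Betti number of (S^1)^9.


b_k(T^9) = C(9,k), so the sum over k is sum_k C(9,k) = 2^9.
Total = 2^9 = 512

512


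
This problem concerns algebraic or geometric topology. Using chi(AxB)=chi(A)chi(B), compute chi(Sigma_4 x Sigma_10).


chi(Sigma_4) = 2 - 2*4 = -6
chi(Sigma_10) = 2 - 2*10 = -18
chi(product) = (-6) * (-18) = 108

108


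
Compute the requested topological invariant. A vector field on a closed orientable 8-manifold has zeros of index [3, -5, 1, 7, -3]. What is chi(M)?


Poincare-Hopf: chi(M) = sum of indices of zeros.
chi = (3) + (-5) + (1) + (7) + (-3) = 3

3


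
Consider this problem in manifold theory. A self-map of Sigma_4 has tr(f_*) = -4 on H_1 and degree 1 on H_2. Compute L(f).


L(f) = tr(f_0*) - tr(f_1*) + tr(f_2*).
= 1 - (-4) + (1)
= 6

6


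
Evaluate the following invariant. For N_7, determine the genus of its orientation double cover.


chi(N_7) = 2 - 7 = -5.
Double cover: chi(Sigma_g) = 2 * chi(N_7) = 2*(-5) = -10.
2 - 2g = -10, so g = (2 - (-10))/2 = 12/2 = 6

6


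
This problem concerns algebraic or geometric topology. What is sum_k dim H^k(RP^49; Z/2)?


H^k(RP^49; Z/2) = Z/2 for each 0 <= k <= 49.
Total dimension = 49 + 1 = 50

50


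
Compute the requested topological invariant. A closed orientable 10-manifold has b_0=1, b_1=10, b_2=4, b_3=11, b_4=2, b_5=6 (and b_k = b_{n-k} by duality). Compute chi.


By Poincare duality b_k = b_{10-k}, so full Betti numbers: b_0=1, b_1=10, b_2=4, b_3=11, b_4=2, b_5=6, b_6=2, b_7=11, b_8=4, b_9=10, b_10=1.
chi = sum (-1)^k b_k = -34

-34


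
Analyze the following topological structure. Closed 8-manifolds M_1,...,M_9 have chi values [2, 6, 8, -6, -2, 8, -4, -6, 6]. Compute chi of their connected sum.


For n-manifolds: chi(A#B) = chi(A) + chi(B) - chi(S^8).
chi(S^8) = 1 + (-1)^8 = 2.
chi(#) = (sum chi_i) - (9-1)*chi(S^8) = 12 - 8*2 = -4

-4


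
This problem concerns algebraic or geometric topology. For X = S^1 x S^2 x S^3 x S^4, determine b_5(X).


Each S^d has Poincare polynomial 1 + t^d.
The product S^1 x S^2 x S^3 x S^4 has Poincare polynomial prod(1+t^d_i).
Expanding: b_0=1, b_1=1, b_2=1, b_3=2, b_4=2, b_5=2, b_6=2, b_7=2, b_8=1, b_9=1, b_10=1.
b_5 = 2

2


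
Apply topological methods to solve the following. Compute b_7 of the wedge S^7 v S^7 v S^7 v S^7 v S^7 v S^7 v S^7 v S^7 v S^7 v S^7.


For a wedge of spheres, H_k (k>0) is free on one generator per sphere of dimension k.
Spheres of dimension 7: count = 10.
b_7 = 10

10


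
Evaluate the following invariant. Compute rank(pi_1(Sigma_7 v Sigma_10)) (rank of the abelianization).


For a wedge: H_1(A v B) = H_1(A) + H_1(B).
b_1(Sigma_7) = 14, b_1(Sigma_10) = 20.
b_1 = 14 + 20 = 34

34


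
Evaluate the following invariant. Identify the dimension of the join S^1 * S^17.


Join of spheres: S^m * S^n = S^{m+n+1}.
dim = 1 + 17 + 1 = 19

19


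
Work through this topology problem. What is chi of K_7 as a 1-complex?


K_7: V = 7, E = C(7,2) = 21.
chi = V - E = 7 - 21 = -14

-14


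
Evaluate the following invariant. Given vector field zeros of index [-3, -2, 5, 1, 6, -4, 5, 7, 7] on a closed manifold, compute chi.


Poincare-Hopf: chi(M) = sum of indices of zeros.
chi = (-3) + (-2) + (5) + (1) + (6) + (-4) + (5) + (7) + (7) = 22

22


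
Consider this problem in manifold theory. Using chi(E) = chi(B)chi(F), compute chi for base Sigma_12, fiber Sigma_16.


For a fiber bundle F -> E -> B (with CW structure): chi(E) = chi(B) * chi(F).
chi(Sigma_12) = -22, chi(Sigma_16) = -30.
chi(E) = (-22) * (-30) = 660

660


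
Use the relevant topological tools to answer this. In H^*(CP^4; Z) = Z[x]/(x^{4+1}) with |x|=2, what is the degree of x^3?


|x| = 2 in H^*(CP^n).
|x^3| = 3 * |x| = 3 * 2 = 6

6


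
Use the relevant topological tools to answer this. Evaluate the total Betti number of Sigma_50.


For Sigma_50: b_0 = 1, b_1 = 2g = 100, b_2 = 1.
Total = 1 + 100 + 1 = 102

102


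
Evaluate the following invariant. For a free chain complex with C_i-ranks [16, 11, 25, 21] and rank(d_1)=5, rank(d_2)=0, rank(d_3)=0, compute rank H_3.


rank H_k = rank(ker d_k) - rank(im d_{k+1}).
rank(ker d_3) = rank(C_3) - rank(d_3) = 21 - 0 = 21.
rank(im d_{3+1}) = 0.
rank H_3 = 21 - 0 = 21

21


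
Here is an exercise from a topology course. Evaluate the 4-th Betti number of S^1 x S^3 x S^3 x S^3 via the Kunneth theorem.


Each S^d has Poincare polynomial 1 + t^d.
The product S^1 x S^3 x S^3 x S^3 has Poincare polynomial prod(1+t^d_i).
Expanding: b_0=1, b_1=1, b_3=3, b_4=3, b_6=3, b_7=3, b_9=1, b_10=1.
b_4 = 3

3


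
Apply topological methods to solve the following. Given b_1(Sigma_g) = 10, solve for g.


For a closed orientable surface: b_1 = 2g.
10 = 2g
g = 10 / 2 = 5

5


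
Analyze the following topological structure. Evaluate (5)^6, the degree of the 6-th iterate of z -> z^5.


deg(f) = 5. Degree is multiplicative: deg(f^6) = (deg f)^6.
deg(f^6) = (5)^6 = 15625

15625


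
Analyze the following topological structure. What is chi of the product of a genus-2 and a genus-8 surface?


chi(Sigma_2) = 2 - 2*2 = -2
chi(Sigma_8) = 2 - 2*8 = -14
chi(product) = (-2) * (-14) = 28

28


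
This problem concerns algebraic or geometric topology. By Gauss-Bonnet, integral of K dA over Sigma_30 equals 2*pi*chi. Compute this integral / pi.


Gauss-Bonnet: integral K dA = 2*pi*chi(M).
chi(Sigma_30) = 2 - 2*30 = -58.
(integral K dA)/pi = 2*chi = 2*(-58) = -116

-116


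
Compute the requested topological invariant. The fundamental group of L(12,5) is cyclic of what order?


pi_1(L(p,q)) = Z/pZ for any q coprime to p.
|pi_1(L(12,5))| = 12

12


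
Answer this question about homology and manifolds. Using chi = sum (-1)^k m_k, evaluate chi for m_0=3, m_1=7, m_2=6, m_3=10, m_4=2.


Morse theory: chi(M) = sum_k (-1)^k m_k where m_k = #(index-k critical points).
= (3) + (-7) + (6) + (-10) + (2) = -6

-6


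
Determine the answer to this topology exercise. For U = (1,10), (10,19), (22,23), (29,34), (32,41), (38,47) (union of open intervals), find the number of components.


Sort and merge overlapping open intervals.
Merged: (1,10), (10,19), (22,23), (29,47).
Number of components = 4

4


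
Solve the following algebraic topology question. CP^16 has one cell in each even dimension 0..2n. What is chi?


CP^16 has one cell in each even dimension 0, 2, ..., 2*16 (16+1 cells total).
All cells are even-dimensional, so chi = number of cells.
chi = 16 + 1 = 17

17


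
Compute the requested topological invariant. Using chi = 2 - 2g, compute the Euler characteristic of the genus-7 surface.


For a closed orientable surface of genus g: chi = 2 - 2g.
Here g = 7.
chi = 2 - 2*7 = 2 - 14 = -12

-12


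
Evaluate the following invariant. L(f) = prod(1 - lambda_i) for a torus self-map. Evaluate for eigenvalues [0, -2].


For a torus self-map: L(f) = det(I - A) where A acts on H_1.
L(f) = (1-0) * (1--2) = 1 * 3 = 3

3


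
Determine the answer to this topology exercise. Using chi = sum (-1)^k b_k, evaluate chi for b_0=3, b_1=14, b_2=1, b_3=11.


chi = sum_k (-1)^k b_k.
= (3) + (-14) + (1) + (-11)
= -21

-21


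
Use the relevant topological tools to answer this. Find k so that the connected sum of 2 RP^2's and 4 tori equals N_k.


Since a >= 1, the sum is non-orientable; each T^2 can be replaced by RP^2 # RP^2 (since T^2#RP^2 = 3RP^2).
Total crosscaps k = 2 + 2*4 = 10.
Check via chi: chi = 2*1 + 4*0 - (2+4-1)*2 = -8 = 2 - k = -8. Consistent.

10


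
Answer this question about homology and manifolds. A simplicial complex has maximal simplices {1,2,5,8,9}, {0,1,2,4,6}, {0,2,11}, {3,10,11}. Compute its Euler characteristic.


Enumerate all faces; f-vector: f_0=11, f_1=24, f_2=22, f_3=10, f_4=2.
chi = sum (-1)^k f_k = 1

1


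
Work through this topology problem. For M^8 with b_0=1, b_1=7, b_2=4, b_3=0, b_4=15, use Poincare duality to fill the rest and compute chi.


By Poincare duality b_k = b_{8-k}, so full Betti numbers: b_0=1, b_1=7, b_2=4, b_3=0, b_4=15, b_5=0, b_6=4, b_7=7, b_8=1.
chi = sum (-1)^k b_k = 11

11


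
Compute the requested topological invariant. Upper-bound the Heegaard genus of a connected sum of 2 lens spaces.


Heegaard genus satisfies g(A#B) <= g(A) + g(B).
Each lens space has g = 1.
Upper bound: 2 * 1 = 2

2


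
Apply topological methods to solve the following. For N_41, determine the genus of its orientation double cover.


chi(N_41) = 2 - 41 = -39.
Double cover: chi(Sigma_g) = 2 * chi(N_41) = 2*(-39) = -78.
2 - 2g = -78, so g = (2 - (-78))/2 = 80/2 = 40

40


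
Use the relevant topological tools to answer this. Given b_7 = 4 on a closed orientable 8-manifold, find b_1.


Poincare duality for closed orientable n-manifolds: b_k = b_{n-k}.
Here n = 8, so b_1 = b_7 = 4

4


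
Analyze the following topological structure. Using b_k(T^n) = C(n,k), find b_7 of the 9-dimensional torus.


By the Kunneth formula, b_k(T^n) = C(n,k).
b_7(T^9) = C(9,7).
C(9,7) = 9!/(7!*2!) = 36

36


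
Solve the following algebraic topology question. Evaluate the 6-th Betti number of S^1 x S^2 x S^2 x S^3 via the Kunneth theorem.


Each S^d has Poincare polynomial 1 + t^d.
The product S^1 x S^2 x S^2 x S^3 has Poincare polynomial prod(1+t^d_i).
Expanding: b_0=1, b_1=1, b_2=2, b_3=3, b_4=2, b_5=3, b_6=2, b_7=1, b_8=1.
b_6 = 2

2


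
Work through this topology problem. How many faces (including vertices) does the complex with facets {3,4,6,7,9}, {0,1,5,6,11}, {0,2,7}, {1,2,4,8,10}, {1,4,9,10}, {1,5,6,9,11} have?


Each maximal simplex on m vertices has 2^m - 1 nonempty faces.
Take the union (dedupe shared faces).
Total distinct faces = 113

113


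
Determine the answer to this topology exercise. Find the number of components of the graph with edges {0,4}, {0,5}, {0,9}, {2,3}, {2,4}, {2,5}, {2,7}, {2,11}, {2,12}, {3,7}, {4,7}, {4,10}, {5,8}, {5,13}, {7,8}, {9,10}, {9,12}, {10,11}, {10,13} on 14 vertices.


Run DFS/union-find over 14 vertices.
V = 14, E = 19.
Number of components = 3

3


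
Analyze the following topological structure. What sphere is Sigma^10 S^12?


Each suspension raises dimension by 1: Sigma S^n = S^{n+1}.
Sigma^10 S^12 = S^{12+10} = S^22

22


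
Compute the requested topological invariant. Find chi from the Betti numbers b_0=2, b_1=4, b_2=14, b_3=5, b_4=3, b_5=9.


chi = sum_k (-1)^k b_k.
= (2) + (-4) + (14) + (-5) + (3) + (-9)
= 1

1


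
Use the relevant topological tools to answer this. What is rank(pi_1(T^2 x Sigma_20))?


pi_1(A x B) = pi_1(A) x pi_1(B); rank of abelianization = b_1.
b_1(T^2) = 2, b_1(Sigma_20) = 2*20 = 40.
b_1(product) = 2 + 40 = 42

42


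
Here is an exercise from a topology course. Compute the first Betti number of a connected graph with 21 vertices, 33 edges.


For a connected graph: rank(pi_1) = b_1 = E - V + 1 = 1 - chi.
chi = V - E = 21 - 33 = -12.
rank = 1 - (-12) = 33 - 21 + 1 = 13

13


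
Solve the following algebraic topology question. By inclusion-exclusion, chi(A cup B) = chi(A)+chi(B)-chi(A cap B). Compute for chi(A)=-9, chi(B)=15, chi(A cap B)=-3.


chi(A cup B) = chi(A) + chi(B) - chi(A cap B)
= -9 + (15) - (-3)
= 9

9


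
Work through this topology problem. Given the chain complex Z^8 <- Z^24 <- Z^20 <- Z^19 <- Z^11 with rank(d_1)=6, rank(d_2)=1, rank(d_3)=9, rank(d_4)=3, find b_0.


rank H_k = rank(ker d_k) - rank(im d_{k+1}).
rank(ker d_0) = rank(C_0) - rank(d_0) = 8 - 0 = 8.
rank(im d_{0+1}) = 6.
rank H_0 = 8 - 6 = 2

2


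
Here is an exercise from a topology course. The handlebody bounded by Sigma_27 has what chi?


A genus-g handlebody deformation retracts to a wedge of g circles.
chi(vee_g S^1) = 1 - g.
chi(H_27) = 1 - 27 = -26

-26


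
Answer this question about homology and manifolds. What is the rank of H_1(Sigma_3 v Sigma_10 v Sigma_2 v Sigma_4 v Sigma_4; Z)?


For a wedge X v Y: reduced H_k(X v Y) = H_k(X) + H_k(Y).
Each Sigma_g contributes b_1 = 2g.
b_1 = 6 + 20 + 4 + 8 + 8 = 46

46


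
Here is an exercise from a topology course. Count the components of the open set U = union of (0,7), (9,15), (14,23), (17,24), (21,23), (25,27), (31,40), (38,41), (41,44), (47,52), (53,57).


Sort and merge overlapping open intervals.
Merged: (0,7), (9,24), (25,27), (31,41), (41,44), (47,52), (53,57).
Number of components = 7

7


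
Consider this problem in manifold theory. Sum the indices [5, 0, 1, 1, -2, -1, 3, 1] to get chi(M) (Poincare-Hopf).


Poincare-Hopf: chi(M) = sum of indices of zeros.
chi = (5) + (0) + (1) + (1) + (-2) + (-1) + (3) + (1) = 8

8


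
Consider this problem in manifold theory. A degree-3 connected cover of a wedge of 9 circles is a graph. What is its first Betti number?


Nielsen-Schreier: an index-n subgroup of F_r is free of rank 1 + n(r-1).
Equivalently: chi(cover) = n*chi(base); chi(vee_r S^1) = 1 - 9 = -8.
chi(E) = 3*(-8) = -24; rank = 1 - chi(E) = 1 - (-24) = 25.
rank = 1 + 3*(9-1) = 1 + 24 = 25

25


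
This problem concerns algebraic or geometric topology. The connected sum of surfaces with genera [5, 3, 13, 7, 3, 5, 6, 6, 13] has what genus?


Genus is additive under connected sum of orientable surfaces.
g = 5 + 3 + 13 + 7 + 3 + 5 + 6 + 6 + 13 = 61

61


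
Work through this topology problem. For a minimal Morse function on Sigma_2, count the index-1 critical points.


A perfect Morse function has m_k = b_k.
For Sigma_2: b_0=1, b_1=2g=4, b_2=1.
Saddles m_1 = 2g = 4

4


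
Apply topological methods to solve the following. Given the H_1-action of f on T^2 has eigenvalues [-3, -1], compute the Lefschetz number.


For a torus self-map: L(f) = det(I - A) where A acts on H_1.
L(f) = (1--3) * (1--1) = 4 * 2 = 8

8


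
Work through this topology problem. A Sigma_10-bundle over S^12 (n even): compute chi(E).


chi(S^12) = 2 (n even), chi(Sigma_10) = 2 - 2*10 = -18.
chi(E) = 2 * (-18) = -36

-36


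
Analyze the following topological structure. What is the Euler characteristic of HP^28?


HP^28 has one cell in each dimension 0, 4, ..., 4*28 (28+1 cells, all even-dim).
chi = 28 + 1 = 29

29


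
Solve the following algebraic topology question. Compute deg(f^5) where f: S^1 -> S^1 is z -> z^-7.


deg(f) = -7. Degree is multiplicative: deg(f^5) = (deg f)^5.
deg(f^5) = (-7)^5 = -16807

-16807


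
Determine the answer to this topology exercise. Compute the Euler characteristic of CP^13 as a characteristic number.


For any closed oriented manifold, <e(TM),[M]> = chi(M).
chi(CP^13) = 13+1 = 14

14


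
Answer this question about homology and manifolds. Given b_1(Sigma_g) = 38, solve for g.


For a closed orientable surface: b_1 = 2g.
38 = 2g
g = 38 / 2 = 19

19


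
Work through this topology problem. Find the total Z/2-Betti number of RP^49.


H^k(RP^49; Z/2) = Z/2 for each 0 <= k <= 49.
Total dimension = 49 + 1 = 50

50


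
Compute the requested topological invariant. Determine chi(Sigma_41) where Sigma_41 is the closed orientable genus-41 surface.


For a closed orientable surface of genus g: chi = 2 - 2g.
Here g = 41.
chi = 2 - 2*41 = 2 - 82 = -80

-80


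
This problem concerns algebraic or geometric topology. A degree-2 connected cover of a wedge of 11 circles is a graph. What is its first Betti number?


Nielsen-Schreier: an index-n subgroup of F_r is free of rank 1 + n(r-1).
Equivalently: chi(cover) = n*chi(base); chi(vee_r S^1) = 1 - 11 = -10.
chi(E) = 2*(-10) = -20; rank = 1 - chi(E) = 1 - (-20) = 21.
rank = 1 + 2*(11-1) = 1 + 20 = 21

21


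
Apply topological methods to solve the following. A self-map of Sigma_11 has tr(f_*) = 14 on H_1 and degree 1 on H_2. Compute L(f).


L(f) = tr(f_0*) - tr(f_1*) + tr(f_2*).
= 1 - (14) + (1)
= -12

-12


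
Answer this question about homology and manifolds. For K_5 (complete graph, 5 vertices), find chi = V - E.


K_5: V = 5, E = C(5,2) = 10.
chi = V - E = 5 - 10 = -5

-5


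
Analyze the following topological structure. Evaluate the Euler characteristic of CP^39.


CP^39 has one cell in each even dimension 0, 2, ..., 2*39 (39+1 cells total).
All cells are even-dimensional, so chi = number of cells.
chi = 39 + 1 = 40

40


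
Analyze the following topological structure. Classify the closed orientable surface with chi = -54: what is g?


chi = 2 - 2g for closed orientable surfaces.
-54 = 2 - 2g
2g = 2 - (-54) = 56
g = 28

28


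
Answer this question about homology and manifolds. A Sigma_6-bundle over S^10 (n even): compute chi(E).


chi(S^10) = 2 (n even), chi(Sigma_6) = 2 - 2*6 = -10.
chi(E) = 2 * (-10) = -20

-20


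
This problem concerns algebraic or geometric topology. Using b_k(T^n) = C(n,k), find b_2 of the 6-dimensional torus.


By the Kunneth formula, b_k(T^n) = C(n,k).
b_2(T^6) = C(6,2).
C(6,2) = 6!/(2!*4!) = 15

15


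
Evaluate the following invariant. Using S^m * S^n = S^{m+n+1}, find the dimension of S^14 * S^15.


Join of spheres: S^m * S^n = S^{m+n+1}.
dim = 14 + 15 + 1 = 30

30


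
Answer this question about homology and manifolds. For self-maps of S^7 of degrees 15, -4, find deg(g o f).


Degree is multiplicative under composition: deg(g o f) = deg(g) * deg(f).
= -4 * 15 = -60

-60


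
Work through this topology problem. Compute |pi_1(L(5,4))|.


pi_1(L(p,q)) = Z/pZ for any q coprime to p.
|pi_1(L(5,4))| = 5

5


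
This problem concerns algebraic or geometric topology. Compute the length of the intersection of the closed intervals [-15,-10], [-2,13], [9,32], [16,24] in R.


Intersection = [max(a_i), min(b_i)] = [16, -10].
Since 16 > -10, the intersection is empty.
Length = 0

0


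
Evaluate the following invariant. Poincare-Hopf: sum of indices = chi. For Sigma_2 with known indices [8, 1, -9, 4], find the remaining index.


Poincare-Hopf: sum of indices = chi(M).
chi(Sigma_2) = 2 - 2*2 = -2.
Sum of known indices = 4.
x = chi - (sum known) = -2 - (4) = -6

-6


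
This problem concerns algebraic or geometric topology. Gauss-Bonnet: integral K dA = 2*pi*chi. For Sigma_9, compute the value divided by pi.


Gauss-Bonnet: integral K dA = 2*pi*chi(M).
chi(Sigma_9) = 2 - 2*9 = -16.
(integral K dA)/pi = 2*chi = 2*(-16) = -32

-32


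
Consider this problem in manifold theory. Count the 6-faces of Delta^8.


Delta^8 has 8+1 vertices. A 6-face is a choice of 6+1 vertices.
f_6 = C(8+1, 6+1) = C(9,7) = 36

36


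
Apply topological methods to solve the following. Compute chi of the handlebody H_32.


A genus-g handlebody deformation retracts to a wedge of g circles.
chi(vee_g S^1) = 1 - g.
chi(H_32) = 1 - 32 = -31

-31


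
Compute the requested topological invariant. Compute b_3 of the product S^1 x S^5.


Each S^d has Poincare polynomial 1 + t^d.
The product S^1 x S^5 has Poincare polynomial prod(1+t^d_i).
Expanding: b_0=1, b_1=1, b_5=1, b_6=1.
b_3 = 0

0


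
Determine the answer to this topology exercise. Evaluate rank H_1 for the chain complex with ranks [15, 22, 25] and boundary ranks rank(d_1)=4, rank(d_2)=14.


rank H_k = rank(ker d_k) - rank(im d_{k+1}).
rank(ker d_1) = rank(C_1) - rank(d_1) = 22 - 4 = 18.
rank(im d_{1+1}) = 14.
rank H_1 = 18 - 14 = 4

4


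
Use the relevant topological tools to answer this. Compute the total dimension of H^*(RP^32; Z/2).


H^k(RP^32; Z/2) = Z/2 for each 0 <= k <= 32.
Total dimension = 32 + 1 = 33

33


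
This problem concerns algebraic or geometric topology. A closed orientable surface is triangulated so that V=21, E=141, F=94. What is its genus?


chi = V - E + F = 21 - 141 + 94 = -26
For orientable closed surface: chi = 2 - 2g, so g = (2 - chi)/2.
g = (2 - (-26)) / 2 = 28 / 2 = 14

14


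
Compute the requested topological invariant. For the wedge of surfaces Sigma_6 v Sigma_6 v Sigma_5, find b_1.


For a wedge X v Y: reduced H_k(X v Y) = H_k(X) + H_k(Y).
Each Sigma_g contributes b_1 = 2g.
b_1 = 12 + 12 + 10 = 34

34


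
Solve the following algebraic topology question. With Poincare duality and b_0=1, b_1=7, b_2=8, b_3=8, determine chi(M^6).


By Poincare duality b_k = b_{6-k}, so full Betti numbers: b_0=1, b_1=7, b_2=8, b_3=8, b_4=8, b_5=7, b_6=1.
chi = sum (-1)^k b_k = -4

-4


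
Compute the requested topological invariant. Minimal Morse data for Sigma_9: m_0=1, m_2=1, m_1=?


A perfect Morse function has m_k = b_k.
For Sigma_9: b_0=1, b_1=2g=18, b_2=1.
Saddles m_1 = 2g = 18

18


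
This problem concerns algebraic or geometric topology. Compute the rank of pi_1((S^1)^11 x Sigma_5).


pi_1(A x B) = pi_1(A) x pi_1(B); rank of abelianization = b_1.
b_1(T^11) = 11, b_1(Sigma_5) = 2*5 = 10.
b_1(product) = 11 + 10 = 21

21


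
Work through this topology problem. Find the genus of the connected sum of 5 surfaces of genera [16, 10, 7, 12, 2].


Genus is additive under connected sum of orientable surfaces.
g = 16 + 10 + 7 + 12 + 2 = 47

47


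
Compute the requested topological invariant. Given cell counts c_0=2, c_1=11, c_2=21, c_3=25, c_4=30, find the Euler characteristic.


chi = sum_k (-1)^k c_k.
= (-1)^0*2 + (-1)^1*11 + (-1)^2*21 + (-1)^3*25 + (-1)^4*30
= (2) + (-11) + (21) + (-25) + (30)
= 17

17


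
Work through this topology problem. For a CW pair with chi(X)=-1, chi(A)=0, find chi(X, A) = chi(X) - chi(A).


Relative Euler characteristic: chi(X, A) = chi(X) - chi(A).
= -1 - (0) = -1

-1


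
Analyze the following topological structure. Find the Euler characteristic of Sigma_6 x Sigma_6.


chi(Sigma_6) = 2 - 2*6 = -10
chi(Sigma_6) = 2 - 2*6 = -10
chi(product) = (-10) * (-10) = 100

100


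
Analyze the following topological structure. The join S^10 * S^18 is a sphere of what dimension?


Join of spheres: S^m * S^n = S^{m+n+1}.
dim = 10 + 18 + 1 = 29

29


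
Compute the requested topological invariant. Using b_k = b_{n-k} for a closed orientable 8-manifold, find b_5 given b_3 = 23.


Poincare duality for closed orientable n-manifolds: b_k = b_{n-k}.
Here n = 8, so b_5 = b_3 = 23

23


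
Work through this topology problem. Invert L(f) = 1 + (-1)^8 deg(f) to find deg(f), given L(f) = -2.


L(f) = 1 + (-1)^8 deg(f) on S^8.
-2 = 1 + (-1)^8 * deg(f)
(-1)^8 * deg(f) = -3
deg(f) = -3

-3


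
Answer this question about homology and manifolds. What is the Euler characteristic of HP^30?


HP^30 has one cell in each dimension 0, 4, ..., 4*30 (30+1 cells, all even-dim).
chi = 30 + 1 = 31

31


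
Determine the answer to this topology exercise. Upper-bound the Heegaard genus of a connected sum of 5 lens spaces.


Heegaard genus satisfies g(A#B) <= g(A) + g(B).
Each lens space has g = 1.
Upper bound: 5 * 1 = 5

5


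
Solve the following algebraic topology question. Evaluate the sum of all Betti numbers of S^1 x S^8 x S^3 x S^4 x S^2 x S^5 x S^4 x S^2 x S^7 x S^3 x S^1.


Total Betti number is multiplicative under products.
Each S^d (d>=1) has total Betti number 2.
There are 11 sphere factors.
Total = 2^11 = 2048

2048


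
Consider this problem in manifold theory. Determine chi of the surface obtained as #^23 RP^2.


For a non-orientable closed surface with k crosscaps: chi = 2 - k.
Here k = 23.
chi = 2 - 23 = -21

-21


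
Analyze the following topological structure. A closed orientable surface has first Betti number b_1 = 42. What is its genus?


For a closed orientable surface: b_1 = 2g.
42 = 2g
g = 42 / 2 = 21

21


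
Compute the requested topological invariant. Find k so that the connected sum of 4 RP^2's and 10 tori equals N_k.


Since a >= 1, the sum is non-orientable; each T^2 can be replaced by RP^2 # RP^2 (since T^2#RP^2 = 3RP^2).
Total crosscaps k = 4 + 2*10 = 24.
Check via chi: chi = 4*1 + 10*0 - (4+10-1)*2 = -22 = 2 - k = -22. Consistent.

24


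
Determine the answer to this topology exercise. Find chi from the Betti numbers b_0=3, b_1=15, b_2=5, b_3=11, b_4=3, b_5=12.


chi = sum_k (-1)^k b_k.
= (3) + (-15) + (5) + (-11) + (3) + (-12)
= -27

-27


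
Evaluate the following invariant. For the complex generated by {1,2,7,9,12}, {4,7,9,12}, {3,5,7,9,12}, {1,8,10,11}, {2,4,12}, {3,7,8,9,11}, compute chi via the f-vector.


Enumerate all faces; f-vector: f_0=11, f_1=33, f_2=36, f_3=17, f_4=3.
chi = sum (-1)^k f_k = 0

0


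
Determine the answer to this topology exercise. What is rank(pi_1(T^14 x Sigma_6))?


pi_1(A x B) = pi_1(A) x pi_1(B); rank of abelianization = b_1.
b_1(T^14) = 14, b_1(Sigma_6) = 2*6 = 12.
b_1(product) = 14 + 12 = 26

26


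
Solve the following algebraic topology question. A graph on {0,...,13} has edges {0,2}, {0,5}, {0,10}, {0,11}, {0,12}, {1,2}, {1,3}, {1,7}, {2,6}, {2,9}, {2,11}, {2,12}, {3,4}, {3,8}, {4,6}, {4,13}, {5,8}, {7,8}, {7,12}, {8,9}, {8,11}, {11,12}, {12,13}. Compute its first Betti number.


b_1 = E - V + (number of components).
E = 23, V = 14, components = 1.
b_1 = 23 - 14 + 1 = 10

10


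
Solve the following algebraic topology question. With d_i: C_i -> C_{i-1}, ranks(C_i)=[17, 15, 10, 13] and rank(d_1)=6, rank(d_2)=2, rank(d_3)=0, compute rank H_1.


rank H_k = rank(ker d_k) - rank(im d_{k+1}).
rank(ker d_1) = rank(C_1) - rank(d_1) = 15 - 6 = 9.
rank(im d_{1+1}) = 2.
rank H_1 = 9 - 2 = 7

7


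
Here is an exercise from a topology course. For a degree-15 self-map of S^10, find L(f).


On S^10: L(f) = tr(f_0*) + (-1)^10 tr(f_10*) = 1 + (-1)^10 * deg(f).
L(f) = 1 + (-1)^10 * 15 = 1 + 15 = 16

16


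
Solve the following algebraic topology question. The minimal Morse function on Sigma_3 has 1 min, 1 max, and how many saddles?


A perfect Morse function has m_k = b_k.
For Sigma_3: b_0=1, b_1=2g=6, b_2=1.
Saddles m_1 = 2g = 6

6


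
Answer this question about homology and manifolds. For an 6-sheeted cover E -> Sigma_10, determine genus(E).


For an n-sheeted cover: chi(E) = n * chi(B).
chi(Sigma_10) = 2 - 2*10 = -18.
chi(E) = 6 * (-18) = -108.
genus(E) = (2 - chi(E))/2 = (2 - (-108))/2 = 110/2 = 55

55


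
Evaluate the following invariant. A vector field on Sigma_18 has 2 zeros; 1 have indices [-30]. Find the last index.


Poincare-Hopf: sum of indices = chi(M).
chi(Sigma_18) = 2 - 2*18 = -34.
Sum of known indices = -30.
x = chi - (sum known) = -34 - (-30) = -4

-4


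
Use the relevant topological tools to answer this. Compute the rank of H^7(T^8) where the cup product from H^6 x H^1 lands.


Cup product: H^p x H^q -> H^{p+q}; here p+q = 6+1 = 7.
rank H^k(T^n) = C(n,k).
C(8,7) = 8

8


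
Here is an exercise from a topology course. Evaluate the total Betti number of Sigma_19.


For Sigma_19: b_0 = 1, b_1 = 2g = 38, b_2 = 1.
Total = 1 + 38 + 1 = 40

40


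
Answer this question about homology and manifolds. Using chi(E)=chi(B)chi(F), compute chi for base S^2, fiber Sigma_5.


chi(S^2) = 2 (n even), chi(Sigma_5) = 2 - 2*5 = -8.
chi(E) = 2 * (-8) = -16

-16


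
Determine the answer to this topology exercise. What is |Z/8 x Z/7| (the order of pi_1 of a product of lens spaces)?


pi_1(X x Y) = pi_1(X) x pi_1(Y).
pi_1(L(8,1)) = Z/8, pi_1(L(7,1)) = Z/7.
|Z/8 x Z/7| = 8 * 7 = 56

56


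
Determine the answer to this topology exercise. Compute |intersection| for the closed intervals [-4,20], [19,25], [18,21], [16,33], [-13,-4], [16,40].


Intersection = [max(a_i), min(b_i)] = [19, -4].
Since 19 > -4, the intersection is empty.
Length = 0

0


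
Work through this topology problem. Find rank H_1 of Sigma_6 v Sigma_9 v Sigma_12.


For a wedge X v Y: reduced H_k(X v Y) = H_k(X) + H_k(Y).
Each Sigma_g contributes b_1 = 2g.
b_1 = 12 + 18 + 24 = 54

54


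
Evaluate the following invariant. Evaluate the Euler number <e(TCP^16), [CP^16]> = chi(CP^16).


For any closed oriented manifold, <e(TM),[M]> = chi(M).
chi(CP^16) = 16+1 = 17

17


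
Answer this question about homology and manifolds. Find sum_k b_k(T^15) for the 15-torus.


b_k(T^15) = C(15,k), so the sum over k is sum_k C(15,k) = 2^15.
Total = 2^15 = 32768

32768


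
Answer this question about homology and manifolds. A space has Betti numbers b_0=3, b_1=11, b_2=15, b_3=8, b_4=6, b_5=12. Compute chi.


chi = sum_k (-1)^k b_k.
= (3) + (-11) + (15) + (-8) + (6) + (-12)
= -7

-7


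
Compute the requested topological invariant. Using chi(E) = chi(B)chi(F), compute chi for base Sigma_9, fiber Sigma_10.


For a fiber bundle F -> E -> B (with CW structure): chi(E) = chi(B) * chi(F).
chi(Sigma_9) = -16, chi(Sigma_10) = -18.
chi(E) = (-16) * (-18) = 288

288


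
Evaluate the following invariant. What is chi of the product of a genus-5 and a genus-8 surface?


chi(Sigma_5) = 2 - 2*5 = -8
chi(Sigma_8) = 2 - 2*8 = -14
chi(product) = (-8) * (-14) = 112

112


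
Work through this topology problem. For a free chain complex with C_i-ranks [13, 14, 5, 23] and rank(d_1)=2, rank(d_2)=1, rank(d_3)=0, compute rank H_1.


rank H_k = rank(ker d_k) - rank(im d_{k+1}).
rank(ker d_1) = rank(C_1) - rank(d_1) = 14 - 2 = 12.
rank(im d_{1+1}) = 1.
rank H_1 = 12 - 1 = 11

11


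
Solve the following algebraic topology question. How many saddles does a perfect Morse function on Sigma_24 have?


A perfect Morse function has m_k = b_k.
For Sigma_24: b_0=1, b_1=2g=48, b_2=1.
Saddles m_1 = 2g = 48

48
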